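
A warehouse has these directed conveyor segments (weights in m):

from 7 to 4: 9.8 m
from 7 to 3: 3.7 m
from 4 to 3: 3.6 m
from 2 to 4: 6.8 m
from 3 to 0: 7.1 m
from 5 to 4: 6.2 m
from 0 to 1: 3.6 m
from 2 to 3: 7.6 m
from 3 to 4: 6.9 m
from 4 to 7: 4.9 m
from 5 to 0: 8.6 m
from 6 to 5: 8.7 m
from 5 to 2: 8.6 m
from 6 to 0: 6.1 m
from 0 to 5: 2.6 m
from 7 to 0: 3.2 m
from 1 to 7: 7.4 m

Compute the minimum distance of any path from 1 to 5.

13.2 m

Enumerating some paths:
1 - 7 - 0 - 5: 7.4+3.2+2.6 = 13.2
1 - 7 - 3 - 0 - 5: 7.4+3.7+7.1+2.6 = 20.8
The minimum is 13.2 m via 1 - 7 - 0 - 5.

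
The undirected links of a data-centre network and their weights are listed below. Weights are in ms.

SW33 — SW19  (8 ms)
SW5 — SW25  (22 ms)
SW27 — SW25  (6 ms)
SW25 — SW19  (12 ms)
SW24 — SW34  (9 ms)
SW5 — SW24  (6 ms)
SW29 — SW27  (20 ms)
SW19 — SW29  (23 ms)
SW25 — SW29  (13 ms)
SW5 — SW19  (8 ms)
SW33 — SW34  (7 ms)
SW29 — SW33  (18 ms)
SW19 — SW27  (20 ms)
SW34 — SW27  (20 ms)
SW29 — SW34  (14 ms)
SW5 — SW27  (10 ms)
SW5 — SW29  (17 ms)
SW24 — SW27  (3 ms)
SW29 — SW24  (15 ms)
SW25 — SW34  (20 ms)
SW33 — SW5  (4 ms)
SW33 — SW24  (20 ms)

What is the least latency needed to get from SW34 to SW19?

Shortest distances from SW34:
SW34: 0
SW33: 7  (via SW34)
SW24: 9  (via SW34)
SW5: 11  (via SW33)
SW27: 12  (via SW24)
SW29: 14  (via SW34)
SW19: 15  (via SW33)
Shortest route: SW34 → SW33 → SW19 = 15 ms.

15 ms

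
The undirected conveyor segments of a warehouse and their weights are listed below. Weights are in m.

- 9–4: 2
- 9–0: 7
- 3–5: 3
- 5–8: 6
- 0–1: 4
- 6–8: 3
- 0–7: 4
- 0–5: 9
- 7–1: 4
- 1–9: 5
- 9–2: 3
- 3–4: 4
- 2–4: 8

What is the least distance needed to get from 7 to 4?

11 m

Shortest distances from 7:
7: 0
0: 4  (via 7)
1: 4  (via 7)
9: 9  (via 1)
4: 11  (via 9)
Shortest route: 7–1–9–4 = 11 m.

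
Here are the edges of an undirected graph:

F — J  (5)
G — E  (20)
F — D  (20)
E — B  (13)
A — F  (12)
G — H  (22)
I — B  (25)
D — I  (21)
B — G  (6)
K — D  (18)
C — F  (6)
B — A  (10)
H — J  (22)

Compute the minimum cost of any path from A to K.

Settle nodes by increasing distance from A:
A: 0
B: 10  (via A)
F: 12  (via A)
G: 16  (via B)
J: 17  (via F)
C: 18  (via F)
E: 23  (via B)
D: 32  (via F)
I: 35  (via B)
H: 38  (via G)
K: 50  (via D)
Shortest route: A → F → D → K = 50.

50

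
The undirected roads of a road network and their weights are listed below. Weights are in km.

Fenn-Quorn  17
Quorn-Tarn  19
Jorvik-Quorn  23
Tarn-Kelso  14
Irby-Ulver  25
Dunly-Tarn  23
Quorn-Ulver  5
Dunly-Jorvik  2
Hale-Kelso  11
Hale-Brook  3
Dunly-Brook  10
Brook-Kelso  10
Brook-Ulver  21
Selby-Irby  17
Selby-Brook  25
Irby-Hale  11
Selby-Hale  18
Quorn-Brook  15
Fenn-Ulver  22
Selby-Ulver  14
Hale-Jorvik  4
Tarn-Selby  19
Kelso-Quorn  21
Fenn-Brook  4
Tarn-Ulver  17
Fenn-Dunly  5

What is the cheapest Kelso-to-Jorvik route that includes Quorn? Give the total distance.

43 km

Best Kelso to Quorn: Kelso → Quorn costing 21
Best Quorn to Jorvik: Quorn → Brook → Hale → Jorvik costing 22
Total via Quorn: 21 + 22 = 43 km.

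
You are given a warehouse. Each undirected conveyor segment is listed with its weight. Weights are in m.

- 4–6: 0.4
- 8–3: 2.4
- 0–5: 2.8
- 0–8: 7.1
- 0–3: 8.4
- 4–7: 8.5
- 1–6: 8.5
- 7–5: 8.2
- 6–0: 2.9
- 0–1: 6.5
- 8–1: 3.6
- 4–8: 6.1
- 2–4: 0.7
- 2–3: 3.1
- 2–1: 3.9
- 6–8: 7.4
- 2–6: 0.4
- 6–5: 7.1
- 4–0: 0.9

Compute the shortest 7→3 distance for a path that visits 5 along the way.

15.7 m

Best 7 to 5: 7 → 5 costing 8.2
Best 5 to 3: 5 → 0 → 4 → 2 → 3 costing 7.5
Total via 5: 8.2 + 7.5 = 15.7 m.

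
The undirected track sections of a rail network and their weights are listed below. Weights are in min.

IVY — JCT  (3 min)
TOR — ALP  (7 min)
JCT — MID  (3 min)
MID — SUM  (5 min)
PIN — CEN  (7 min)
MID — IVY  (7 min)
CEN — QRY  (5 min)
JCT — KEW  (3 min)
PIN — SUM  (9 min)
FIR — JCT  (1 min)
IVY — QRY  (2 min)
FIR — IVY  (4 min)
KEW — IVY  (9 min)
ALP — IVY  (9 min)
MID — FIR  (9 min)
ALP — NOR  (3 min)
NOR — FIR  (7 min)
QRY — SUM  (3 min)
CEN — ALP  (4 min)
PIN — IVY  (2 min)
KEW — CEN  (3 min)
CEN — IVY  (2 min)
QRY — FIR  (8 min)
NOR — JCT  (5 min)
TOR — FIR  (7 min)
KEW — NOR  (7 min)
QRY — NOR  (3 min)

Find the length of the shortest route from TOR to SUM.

16 min

Running Dijkstra from TOR:
TOR: 0
ALP: 7  (via TOR)
FIR: 7  (via TOR)
JCT: 8  (via FIR)
NOR: 10  (via ALP)
IVY: 11  (via FIR)
MID: 11  (via JCT)
CEN: 11  (via ALP)
KEW: 11  (via JCT)
QRY: 13  (via NOR)
PIN: 13  (via IVY)
SUM: 16  (via MID)
Shortest route: TOR → FIR → JCT → MID → SUM = 16 min.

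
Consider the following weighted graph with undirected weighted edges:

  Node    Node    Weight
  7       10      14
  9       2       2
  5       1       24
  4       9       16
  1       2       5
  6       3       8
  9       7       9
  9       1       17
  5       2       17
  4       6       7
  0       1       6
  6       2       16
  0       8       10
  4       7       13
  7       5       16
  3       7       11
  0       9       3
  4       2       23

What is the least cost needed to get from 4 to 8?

29

Settle nodes by increasing distance from 4:
4: 0
6: 7  (via 4)
7: 13  (via 4)
3: 15  (via 6)
9: 16  (via 4)
2: 18  (via 9)
0: 19  (via 9)
1: 23  (via 2)
10: 27  (via 7)
5: 29  (via 7)
8: 29  (via 0)
Shortest route: 4 → 9 → 0 → 8 = 29.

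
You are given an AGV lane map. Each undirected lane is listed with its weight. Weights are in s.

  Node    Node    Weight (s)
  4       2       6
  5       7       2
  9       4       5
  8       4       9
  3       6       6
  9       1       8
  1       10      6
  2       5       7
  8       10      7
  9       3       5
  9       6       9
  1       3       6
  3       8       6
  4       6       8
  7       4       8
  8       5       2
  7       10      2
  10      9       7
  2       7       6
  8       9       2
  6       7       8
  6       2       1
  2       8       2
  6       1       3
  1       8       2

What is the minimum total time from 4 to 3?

10 s

Shortest distances from 4:
4: 0
9: 5  (via 4)
2: 6  (via 4)
6: 7  (via 2)
8: 7  (via 9)
7: 8  (via 4)
1: 9  (via 8)
5: 9  (via 8)
3: 10  (via 9)
Shortest route: 4 → 9 → 3 = 10 s.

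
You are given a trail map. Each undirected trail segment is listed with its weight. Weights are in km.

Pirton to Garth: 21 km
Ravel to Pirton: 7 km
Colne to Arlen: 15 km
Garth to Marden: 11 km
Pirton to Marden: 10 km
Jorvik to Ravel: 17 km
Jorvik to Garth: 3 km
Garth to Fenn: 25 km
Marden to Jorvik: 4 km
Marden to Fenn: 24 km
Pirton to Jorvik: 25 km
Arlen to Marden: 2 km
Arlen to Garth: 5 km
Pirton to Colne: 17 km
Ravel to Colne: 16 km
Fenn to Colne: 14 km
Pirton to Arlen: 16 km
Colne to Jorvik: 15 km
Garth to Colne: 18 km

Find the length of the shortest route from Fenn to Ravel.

30 km

Candidate routes:
Fenn–Colne–Pirton–Ravel: 14+17+7 = 38
Fenn–Colne–Ravel: 14+16 = 30
The minimum is 30 km via Fenn–Colne–Ravel.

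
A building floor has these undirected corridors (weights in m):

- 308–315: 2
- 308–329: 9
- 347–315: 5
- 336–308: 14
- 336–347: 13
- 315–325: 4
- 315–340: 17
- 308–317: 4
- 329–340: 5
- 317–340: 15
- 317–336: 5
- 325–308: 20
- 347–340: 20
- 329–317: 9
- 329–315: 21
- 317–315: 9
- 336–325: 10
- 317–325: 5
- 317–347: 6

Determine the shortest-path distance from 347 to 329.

Enumerating some paths:
347–317–308–329: 6+4+9 = 19
347–315–308–329: 5+2+9 = 16
347–317–329: 6+9 = 15
The minimum is 15 m via 347–317–329.

15 m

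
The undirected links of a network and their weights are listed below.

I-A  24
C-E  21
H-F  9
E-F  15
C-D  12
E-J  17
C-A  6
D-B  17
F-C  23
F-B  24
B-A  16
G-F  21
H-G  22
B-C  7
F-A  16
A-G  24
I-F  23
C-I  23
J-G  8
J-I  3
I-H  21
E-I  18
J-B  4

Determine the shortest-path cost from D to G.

29

Compare a few routes:
D - B - J - G: 17+4+8 = 29
D - C - B - J - G: 12+7+4+8 = 31
D - C - A - G: 12+6+24 = 42
Cheapest is D - B - J - G at 29.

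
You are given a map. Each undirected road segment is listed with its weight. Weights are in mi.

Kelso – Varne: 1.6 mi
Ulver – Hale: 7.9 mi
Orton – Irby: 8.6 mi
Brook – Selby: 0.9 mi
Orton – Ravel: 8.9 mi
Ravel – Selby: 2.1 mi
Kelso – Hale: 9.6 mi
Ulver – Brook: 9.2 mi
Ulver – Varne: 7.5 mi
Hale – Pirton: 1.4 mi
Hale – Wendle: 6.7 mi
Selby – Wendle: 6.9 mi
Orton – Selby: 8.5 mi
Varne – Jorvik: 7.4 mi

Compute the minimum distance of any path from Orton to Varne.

Running Dijkstra from Orton:
Orton: 0
Selby: 8.5  (via Orton)
Irby: 8.6  (via Orton)
Ravel: 8.9  (via Orton)
Brook: 9.4  (via Selby)
Wendle: 15.4  (via Selby)
Ulver: 18.6  (via Brook)
Hale: 22.1  (via Wendle)
Pirton: 23.5  (via Hale)
Varne: 26.1  (via Ulver)
Shortest route: Orton–Selby–Brook–Ulver–Varne = 26.1 mi.

26.1 mi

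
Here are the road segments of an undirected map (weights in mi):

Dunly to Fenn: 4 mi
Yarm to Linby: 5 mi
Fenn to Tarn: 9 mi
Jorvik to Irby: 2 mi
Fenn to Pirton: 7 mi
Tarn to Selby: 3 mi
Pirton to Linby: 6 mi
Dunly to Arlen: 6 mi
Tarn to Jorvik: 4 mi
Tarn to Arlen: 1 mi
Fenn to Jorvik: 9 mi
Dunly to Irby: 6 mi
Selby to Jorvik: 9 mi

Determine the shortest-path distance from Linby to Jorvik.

Compare a few routes:
Linby → Pirton → Fenn → Tarn → Jorvik: 6+7+9+4 = 26
Linby → Pirton → Fenn → Dunly → Arlen → Tarn → Jorvik: 6+7+4+6+1+4 = 28
Linby → Pirton → Fenn → Dunly → Irby → Jorvik: 6+7+4+6+2 = 25
Linby → Pirton → Fenn → Jorvik: 6+7+9 = 22
The minimum is 22 mi via Linby → Pirton → Fenn → Jorvik.

22 mi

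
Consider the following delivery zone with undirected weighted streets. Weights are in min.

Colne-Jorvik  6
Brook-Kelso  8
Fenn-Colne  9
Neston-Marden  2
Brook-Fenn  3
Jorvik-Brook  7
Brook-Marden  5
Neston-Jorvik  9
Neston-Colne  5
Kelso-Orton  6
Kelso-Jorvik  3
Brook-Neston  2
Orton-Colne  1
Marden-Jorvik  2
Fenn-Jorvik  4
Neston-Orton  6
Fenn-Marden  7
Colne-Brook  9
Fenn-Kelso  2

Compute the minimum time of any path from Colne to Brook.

Candidate routes:
Colne–Neston–Brook: 5+2 = 7
Colne–Orton–Neston–Brook: 1+6+2 = 9
Colne–Brook: 9 = 9
The minimum is 7 min via Colne–Neston–Brook.

7 min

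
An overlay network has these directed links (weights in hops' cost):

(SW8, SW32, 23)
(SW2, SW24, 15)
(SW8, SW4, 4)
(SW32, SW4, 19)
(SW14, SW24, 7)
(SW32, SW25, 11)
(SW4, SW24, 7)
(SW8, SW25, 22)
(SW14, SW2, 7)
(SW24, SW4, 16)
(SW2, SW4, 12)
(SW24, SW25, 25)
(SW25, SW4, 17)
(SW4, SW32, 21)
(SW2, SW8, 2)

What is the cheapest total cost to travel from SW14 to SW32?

32 hops' cost

Shortest distances from SW14:
SW14: 0
SW2: 7  (via SW14)
SW24: 7  (via SW14)
SW8: 9  (via SW2)
SW4: 13  (via SW8)
SW25: 31  (via SW8)
SW32: 32  (via SW8)
Shortest route: SW14 → SW2 → SW8 → SW32 = 32 hops' cost.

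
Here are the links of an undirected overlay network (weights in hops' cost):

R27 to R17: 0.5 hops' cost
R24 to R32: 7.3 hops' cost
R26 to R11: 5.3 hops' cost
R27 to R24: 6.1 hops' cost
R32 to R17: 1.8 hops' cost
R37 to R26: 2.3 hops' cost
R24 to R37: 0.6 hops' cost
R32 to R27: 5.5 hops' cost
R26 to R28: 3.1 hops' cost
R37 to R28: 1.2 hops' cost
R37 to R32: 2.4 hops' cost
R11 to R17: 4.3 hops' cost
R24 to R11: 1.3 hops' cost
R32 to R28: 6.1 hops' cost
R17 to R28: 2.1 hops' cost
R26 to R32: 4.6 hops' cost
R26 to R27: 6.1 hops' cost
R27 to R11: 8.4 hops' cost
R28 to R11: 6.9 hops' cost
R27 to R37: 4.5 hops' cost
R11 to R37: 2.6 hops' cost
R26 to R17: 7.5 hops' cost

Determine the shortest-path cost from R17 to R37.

3.3 hops' cost

Candidate routes:
R17 - R32 - R37: 1.8+2.4 = 4.2
R17 - R28 - R37: 2.1+1.2 = 3.3
The minimum is 3.3 hops' cost via R17 - R28 - R37.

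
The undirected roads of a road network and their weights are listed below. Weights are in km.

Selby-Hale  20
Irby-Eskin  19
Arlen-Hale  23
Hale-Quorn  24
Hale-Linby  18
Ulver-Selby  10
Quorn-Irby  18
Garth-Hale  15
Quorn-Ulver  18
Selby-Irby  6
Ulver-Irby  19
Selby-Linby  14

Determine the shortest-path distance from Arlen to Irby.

49 km

Shortest distances from Arlen:
Arlen: 0
Hale: 23  (via Arlen)
Garth: 38  (via Hale)
Linby: 41  (via Hale)
Selby: 43  (via Hale)
Quorn: 47  (via Hale)
Irby: 49  (via Selby)
Shortest route: Arlen–Hale–Selby–Irby = 49 km.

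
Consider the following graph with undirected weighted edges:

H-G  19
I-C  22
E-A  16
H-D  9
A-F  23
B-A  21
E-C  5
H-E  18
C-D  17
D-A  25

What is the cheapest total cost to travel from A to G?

Running Dijkstra from A:
A: 0
E: 16  (via A)
B: 21  (via A)
C: 21  (via E)
F: 23  (via A)
D: 25  (via A)
H: 34  (via E)
I: 43  (via C)
G: 53  (via H)
Shortest route: A–E–H–G = 53.

53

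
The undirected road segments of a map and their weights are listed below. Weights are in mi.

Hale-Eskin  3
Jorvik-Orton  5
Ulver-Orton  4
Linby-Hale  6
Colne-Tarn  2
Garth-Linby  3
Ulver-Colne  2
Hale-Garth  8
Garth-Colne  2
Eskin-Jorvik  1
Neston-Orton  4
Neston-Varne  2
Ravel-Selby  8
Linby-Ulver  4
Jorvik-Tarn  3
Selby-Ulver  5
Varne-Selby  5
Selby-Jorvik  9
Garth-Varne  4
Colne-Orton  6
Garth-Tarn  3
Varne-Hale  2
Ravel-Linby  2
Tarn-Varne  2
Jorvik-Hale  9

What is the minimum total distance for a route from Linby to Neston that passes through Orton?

12 mi

Shortest Linby→Orton: Linby–Ulver–Orton = 8
Shortest Orton→Neston: Orton–Neston = 4
Total via Orton: 8 + 4 = 12 mi.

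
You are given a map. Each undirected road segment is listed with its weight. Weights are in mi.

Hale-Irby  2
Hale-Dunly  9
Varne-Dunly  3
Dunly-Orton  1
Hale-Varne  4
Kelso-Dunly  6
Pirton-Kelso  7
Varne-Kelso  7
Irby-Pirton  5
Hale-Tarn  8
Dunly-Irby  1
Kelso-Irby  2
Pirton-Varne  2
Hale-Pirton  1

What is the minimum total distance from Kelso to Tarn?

12 mi

Candidate routes:
Kelso → Irby → Pirton → Hale → Tarn: 2+5+1+8 = 16
Kelso → Irby → Dunly → Varne → Pirton → Hale → Tarn: 2+1+3+2+1+8 = 17
Kelso → Pirton → Hale → Tarn: 7+1+8 = 16
Kelso → Irby → Hale → Tarn: 2+2+8 = 12
The minimum is 12 mi via Kelso → Irby → Hale → Tarn.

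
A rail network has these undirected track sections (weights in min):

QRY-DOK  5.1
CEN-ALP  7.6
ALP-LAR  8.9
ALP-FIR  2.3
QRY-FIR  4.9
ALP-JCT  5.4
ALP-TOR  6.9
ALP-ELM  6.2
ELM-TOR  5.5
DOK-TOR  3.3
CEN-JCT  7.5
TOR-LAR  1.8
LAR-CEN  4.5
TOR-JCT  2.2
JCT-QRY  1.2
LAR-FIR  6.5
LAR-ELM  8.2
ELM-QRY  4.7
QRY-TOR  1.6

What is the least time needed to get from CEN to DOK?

9.6 min

Enumerating some paths:
CEN–LAR–TOR–QRY–DOK: 4.5+1.8+1.6+5.1 = 13
CEN–LAR–TOR–DOK: 4.5+1.8+3.3 = 9.6
The minimum is 9.6 min via CEN–LAR–TOR–DOK.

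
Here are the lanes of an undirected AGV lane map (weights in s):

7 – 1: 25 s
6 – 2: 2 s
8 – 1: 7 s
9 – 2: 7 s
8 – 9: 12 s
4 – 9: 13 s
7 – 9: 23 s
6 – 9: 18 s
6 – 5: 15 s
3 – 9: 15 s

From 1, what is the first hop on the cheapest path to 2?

8

Candidate routes:
1 - 8 - 9 - 6 - 2: 7+12+18+2 = 39
1 - 8 - 9 - 2: 7+12+7 = 26
Cheapest is 1 - 8 - 9 - 2 at 26 s.
So from 1 the first move is to 8.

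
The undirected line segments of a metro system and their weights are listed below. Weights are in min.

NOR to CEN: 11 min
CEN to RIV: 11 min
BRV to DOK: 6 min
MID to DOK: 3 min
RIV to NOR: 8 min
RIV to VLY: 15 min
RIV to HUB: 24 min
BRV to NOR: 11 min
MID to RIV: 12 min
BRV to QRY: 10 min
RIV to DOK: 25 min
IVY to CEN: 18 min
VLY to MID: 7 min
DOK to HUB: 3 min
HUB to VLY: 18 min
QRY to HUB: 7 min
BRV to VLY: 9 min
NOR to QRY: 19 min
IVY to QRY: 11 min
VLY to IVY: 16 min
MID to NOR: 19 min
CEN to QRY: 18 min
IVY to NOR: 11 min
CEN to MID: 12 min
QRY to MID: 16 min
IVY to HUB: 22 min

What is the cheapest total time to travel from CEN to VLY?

Running Dijkstra from CEN:
CEN: 0
NOR: 11  (via CEN)
RIV: 11  (via CEN)
MID: 12  (via CEN)
DOK: 15  (via MID)
QRY: 18  (via CEN)
HUB: 18  (via DOK)
IVY: 18  (via CEN)
VLY: 19  (via MID)
Shortest route: CEN → MID → VLY = 19 min.

19 min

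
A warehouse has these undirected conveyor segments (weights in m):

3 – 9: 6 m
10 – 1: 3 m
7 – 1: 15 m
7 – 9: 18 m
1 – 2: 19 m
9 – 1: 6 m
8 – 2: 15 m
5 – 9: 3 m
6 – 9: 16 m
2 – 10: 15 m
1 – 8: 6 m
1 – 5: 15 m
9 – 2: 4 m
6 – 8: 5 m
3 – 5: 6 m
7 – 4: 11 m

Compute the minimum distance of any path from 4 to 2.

Running Dijkstra from 4:
4: 0
7: 11  (via 4)
1: 26  (via 7)
9: 29  (via 7)
10: 29  (via 1)
5: 32  (via 9)
8: 32  (via 1)
2: 33  (via 9)
Shortest route: 4–7–9–2 = 33 m.

33 m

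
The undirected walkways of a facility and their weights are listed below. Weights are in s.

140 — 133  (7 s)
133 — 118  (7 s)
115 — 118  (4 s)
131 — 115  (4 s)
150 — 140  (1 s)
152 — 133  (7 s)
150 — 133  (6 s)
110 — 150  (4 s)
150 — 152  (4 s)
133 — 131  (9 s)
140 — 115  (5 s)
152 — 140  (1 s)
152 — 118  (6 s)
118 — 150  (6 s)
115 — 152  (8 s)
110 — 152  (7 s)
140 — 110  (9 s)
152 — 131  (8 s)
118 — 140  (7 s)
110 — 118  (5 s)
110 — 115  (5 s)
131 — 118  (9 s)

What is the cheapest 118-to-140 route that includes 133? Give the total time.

Shortest 118→133: 118 → 133 = 7
Best 133 to 140: 133 → 140 costing 7
Total via 133: 7 + 7 = 14 s.

14 s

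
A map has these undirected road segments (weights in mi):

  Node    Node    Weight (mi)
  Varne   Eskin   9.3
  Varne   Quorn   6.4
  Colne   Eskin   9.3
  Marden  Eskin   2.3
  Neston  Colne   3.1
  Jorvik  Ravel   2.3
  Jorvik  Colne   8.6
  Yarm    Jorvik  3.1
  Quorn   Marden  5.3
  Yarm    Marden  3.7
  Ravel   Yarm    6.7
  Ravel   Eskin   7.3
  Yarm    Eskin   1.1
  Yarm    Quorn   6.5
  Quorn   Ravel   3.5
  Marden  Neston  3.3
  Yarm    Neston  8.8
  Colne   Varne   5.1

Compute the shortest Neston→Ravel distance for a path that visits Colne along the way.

Shortest Neston→Colne: Neston–Colne = 3.1
Best Colne to Ravel: Colne–Jorvik–Ravel costing 10.9
Total via Colne: 3.1 + 10.9 = 14 mi.

14 mi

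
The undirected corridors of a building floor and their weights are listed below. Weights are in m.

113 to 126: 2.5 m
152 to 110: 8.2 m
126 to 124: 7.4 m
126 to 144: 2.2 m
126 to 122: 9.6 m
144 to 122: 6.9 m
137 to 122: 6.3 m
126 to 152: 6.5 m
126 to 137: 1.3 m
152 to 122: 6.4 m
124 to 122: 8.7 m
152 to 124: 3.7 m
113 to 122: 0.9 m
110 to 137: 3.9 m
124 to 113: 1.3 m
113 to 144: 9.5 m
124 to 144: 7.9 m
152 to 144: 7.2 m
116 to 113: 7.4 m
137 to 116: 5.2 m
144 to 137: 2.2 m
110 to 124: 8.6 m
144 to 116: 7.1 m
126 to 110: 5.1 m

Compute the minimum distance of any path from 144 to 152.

Compare a few routes:
144 - 126 - 152: 2.2+6.5 = 8.7
144 - 152: 7.2 = 7.2
Cheapest is 144 - 152 at 7.2 m.

7.2 m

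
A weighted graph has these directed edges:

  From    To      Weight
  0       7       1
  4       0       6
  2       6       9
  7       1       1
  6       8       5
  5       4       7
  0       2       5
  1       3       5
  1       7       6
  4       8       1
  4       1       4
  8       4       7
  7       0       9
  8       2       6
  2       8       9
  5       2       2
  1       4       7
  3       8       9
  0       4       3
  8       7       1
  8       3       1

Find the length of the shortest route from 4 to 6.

Running Dijkstra from 4:
4: 0
8: 1  (via 4)
3: 2  (via 8)
7: 2  (via 8)
1: 3  (via 7)
0: 6  (via 4)
2: 7  (via 8)
6: 16  (via 2)
Shortest route: 4 → 8 → 2 → 6 = 16.

16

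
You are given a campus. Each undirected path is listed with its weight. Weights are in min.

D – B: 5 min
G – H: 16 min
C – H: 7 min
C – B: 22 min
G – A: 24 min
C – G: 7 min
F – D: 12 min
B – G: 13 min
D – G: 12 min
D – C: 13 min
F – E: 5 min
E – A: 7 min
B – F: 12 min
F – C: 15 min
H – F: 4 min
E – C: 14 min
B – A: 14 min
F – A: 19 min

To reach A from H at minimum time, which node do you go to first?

F

Compare a few routes:
H → F → E → A: 4+5+7 = 16
H → F → A: 4+19 = 23
Cheapest is H → F → E → A at 16 min.
So from H the first move is to F.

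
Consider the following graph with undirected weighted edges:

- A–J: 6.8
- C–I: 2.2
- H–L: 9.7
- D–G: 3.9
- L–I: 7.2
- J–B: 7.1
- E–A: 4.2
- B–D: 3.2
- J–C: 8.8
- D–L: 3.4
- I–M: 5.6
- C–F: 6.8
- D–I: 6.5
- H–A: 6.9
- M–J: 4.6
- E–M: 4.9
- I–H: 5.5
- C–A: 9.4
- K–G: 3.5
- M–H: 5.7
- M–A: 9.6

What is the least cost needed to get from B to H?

Enumerating some paths:
B → D → L → I → H: 3.2+3.4+7.2+5.5 = 19.3
B → D → L → H: 3.2+3.4+9.7 = 16.3
B → J → M → H: 7.1+4.6+5.7 = 17.4
B → D → I → H: 3.2+6.5+5.5 = 15.2
Cheapest is B → D → I → H at 15.2.

15.2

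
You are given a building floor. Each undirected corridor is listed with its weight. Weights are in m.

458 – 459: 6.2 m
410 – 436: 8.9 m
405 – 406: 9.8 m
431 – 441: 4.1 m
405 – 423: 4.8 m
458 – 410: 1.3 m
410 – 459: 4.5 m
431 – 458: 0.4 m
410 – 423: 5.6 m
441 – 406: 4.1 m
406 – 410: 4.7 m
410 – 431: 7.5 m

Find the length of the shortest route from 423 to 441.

Settle nodes by increasing distance from 423:
423: 0
405: 4.8  (via 423)
410: 5.6  (via 423)
458: 6.9  (via 410)
431: 7.3  (via 458)
459: 10.1  (via 410)
406: 10.3  (via 410)
441: 11.4  (via 431)
Shortest route: 423 → 410 → 458 → 431 → 441 = 11.4 m.

11.4 m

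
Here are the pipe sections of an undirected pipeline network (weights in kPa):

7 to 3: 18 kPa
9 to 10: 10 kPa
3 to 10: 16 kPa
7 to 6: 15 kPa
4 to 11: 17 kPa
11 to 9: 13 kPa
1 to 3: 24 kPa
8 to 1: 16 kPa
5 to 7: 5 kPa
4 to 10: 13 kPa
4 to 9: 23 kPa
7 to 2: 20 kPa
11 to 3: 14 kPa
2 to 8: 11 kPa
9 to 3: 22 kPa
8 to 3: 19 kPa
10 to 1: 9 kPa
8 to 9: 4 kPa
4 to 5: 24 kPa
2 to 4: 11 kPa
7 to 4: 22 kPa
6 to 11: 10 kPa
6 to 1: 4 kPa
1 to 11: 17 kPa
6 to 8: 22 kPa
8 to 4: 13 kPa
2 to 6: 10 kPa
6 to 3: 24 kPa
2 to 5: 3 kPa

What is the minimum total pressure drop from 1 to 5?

Settle nodes by increasing distance from 1:
1: 0
6: 4  (via 1)
10: 9  (via 1)
2: 14  (via 6)
11: 14  (via 6)
8: 16  (via 1)
5: 17  (via 2)
Shortest route: 1–6–2–5 = 17 kPa.

17 kPa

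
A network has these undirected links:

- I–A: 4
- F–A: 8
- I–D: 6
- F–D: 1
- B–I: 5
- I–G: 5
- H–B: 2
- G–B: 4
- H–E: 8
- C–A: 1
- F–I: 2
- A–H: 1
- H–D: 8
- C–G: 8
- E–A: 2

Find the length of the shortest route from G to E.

Running Dijkstra from G:
G: 0
B: 4  (via G)
I: 5  (via G)
H: 6  (via B)
A: 7  (via H)
F: 7  (via I)
C: 8  (via G)
D: 8  (via F)
E: 9  (via A)
Shortest route: G → B → H → A → E = 9.

9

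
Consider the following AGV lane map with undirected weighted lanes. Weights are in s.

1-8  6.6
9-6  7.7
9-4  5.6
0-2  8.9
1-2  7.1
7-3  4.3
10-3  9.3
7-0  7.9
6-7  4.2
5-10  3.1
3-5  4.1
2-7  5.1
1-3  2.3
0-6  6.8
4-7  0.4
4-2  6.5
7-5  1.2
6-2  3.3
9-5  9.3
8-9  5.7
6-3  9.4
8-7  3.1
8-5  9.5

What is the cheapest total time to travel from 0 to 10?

Candidate routes:
0–6–7–5–10: 6.8+4.2+1.2+3.1 = 15.3
0–7–5–10: 7.9+1.2+3.1 = 12.2
The minimum is 12.2 s via 0–7–5–10.

12.2 s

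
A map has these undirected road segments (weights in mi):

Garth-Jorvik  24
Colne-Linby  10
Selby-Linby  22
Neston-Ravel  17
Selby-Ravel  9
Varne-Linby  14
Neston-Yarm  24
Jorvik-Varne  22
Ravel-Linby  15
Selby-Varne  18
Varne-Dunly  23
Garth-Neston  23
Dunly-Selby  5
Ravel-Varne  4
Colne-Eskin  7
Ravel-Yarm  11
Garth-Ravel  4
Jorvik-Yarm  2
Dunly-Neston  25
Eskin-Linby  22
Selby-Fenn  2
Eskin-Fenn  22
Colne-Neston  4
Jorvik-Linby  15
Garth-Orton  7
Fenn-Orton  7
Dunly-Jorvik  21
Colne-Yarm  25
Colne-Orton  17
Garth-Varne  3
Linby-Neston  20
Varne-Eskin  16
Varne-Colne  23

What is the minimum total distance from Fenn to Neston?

28 mi

Running Dijkstra from Fenn:
Fenn: 0
Selby: 2  (via Fenn)
Orton: 7  (via Fenn)
Dunly: 7  (via Selby)
Ravel: 11  (via Selby)
Garth: 14  (via Orton)
Varne: 15  (via Ravel)
Eskin: 22  (via Fenn)
Yarm: 22  (via Ravel)
Jorvik: 24  (via Yarm)
Linby: 24  (via Selby)
Colne: 24  (via Orton)
Neston: 28  (via Ravel)
Shortest route: Fenn–Selby–Ravel–Neston = 28 mi.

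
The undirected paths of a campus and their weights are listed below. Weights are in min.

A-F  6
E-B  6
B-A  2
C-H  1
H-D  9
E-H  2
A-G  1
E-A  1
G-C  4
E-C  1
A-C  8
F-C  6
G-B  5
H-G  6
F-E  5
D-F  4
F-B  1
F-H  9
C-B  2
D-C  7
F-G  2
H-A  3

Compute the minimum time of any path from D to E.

Settle nodes by increasing distance from D:
D: 0
F: 4  (via D)
B: 5  (via F)
G: 6  (via F)
A: 7  (via B)
C: 7  (via D)
E: 8  (via A)
Shortest route: D–F–B–A–E = 8 min.

8 min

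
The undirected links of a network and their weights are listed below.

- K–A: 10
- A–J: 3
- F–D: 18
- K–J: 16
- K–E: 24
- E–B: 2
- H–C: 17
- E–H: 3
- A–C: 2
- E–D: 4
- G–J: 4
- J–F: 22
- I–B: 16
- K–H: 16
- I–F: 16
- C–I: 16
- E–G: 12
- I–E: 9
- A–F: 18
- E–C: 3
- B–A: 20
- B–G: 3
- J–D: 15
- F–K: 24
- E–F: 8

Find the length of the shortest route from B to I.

11

Shortest distances from B:
B: 0
E: 2  (via B)
G: 3  (via B)
C: 5  (via E)
H: 5  (via E)
D: 6  (via E)
A: 7  (via C)
J: 7  (via G)
F: 10  (via E)
I: 11  (via E)
Shortest route: B–E–I = 11.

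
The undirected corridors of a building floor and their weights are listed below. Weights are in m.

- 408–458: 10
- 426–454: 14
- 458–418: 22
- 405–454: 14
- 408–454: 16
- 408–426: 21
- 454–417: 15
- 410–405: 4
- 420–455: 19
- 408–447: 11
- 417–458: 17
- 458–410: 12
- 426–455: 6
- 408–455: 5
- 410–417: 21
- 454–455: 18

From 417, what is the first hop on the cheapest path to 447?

Candidate routes:
417–458–408–447: 17+10+11 = 38
417–454–455–408–447: 15+18+5+11 = 49
417–454–408–447: 15+16+11 = 42
The minimum is 38 m via 417–458–408–447.
So from 417 the first move is to 458.

458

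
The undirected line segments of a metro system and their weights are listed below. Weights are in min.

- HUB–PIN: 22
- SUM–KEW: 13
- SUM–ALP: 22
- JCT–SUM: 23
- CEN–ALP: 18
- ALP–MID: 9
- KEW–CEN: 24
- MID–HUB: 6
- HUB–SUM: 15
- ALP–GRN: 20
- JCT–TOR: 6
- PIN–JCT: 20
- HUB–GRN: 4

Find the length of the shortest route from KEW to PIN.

Settle nodes by increasing distance from KEW:
KEW: 0
SUM: 13  (via KEW)
CEN: 24  (via KEW)
HUB: 28  (via SUM)
GRN: 32  (via HUB)
MID: 34  (via HUB)
ALP: 35  (via SUM)
JCT: 36  (via SUM)
TOR: 42  (via JCT)
PIN: 50  (via HUB)
Shortest route: KEW–SUM–HUB–PIN = 50 min.

50 min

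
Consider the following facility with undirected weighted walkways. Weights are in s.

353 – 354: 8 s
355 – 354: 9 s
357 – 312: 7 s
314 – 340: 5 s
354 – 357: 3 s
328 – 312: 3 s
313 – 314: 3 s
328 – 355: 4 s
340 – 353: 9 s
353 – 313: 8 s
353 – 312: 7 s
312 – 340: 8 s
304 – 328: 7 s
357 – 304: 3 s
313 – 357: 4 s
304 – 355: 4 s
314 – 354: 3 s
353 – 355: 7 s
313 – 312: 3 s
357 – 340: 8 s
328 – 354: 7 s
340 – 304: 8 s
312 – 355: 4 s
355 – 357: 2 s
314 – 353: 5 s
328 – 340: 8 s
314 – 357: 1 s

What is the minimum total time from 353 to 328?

Enumerating some paths:
353 - 355 - 328: 7+4 = 11
353 - 355 - 312 - 328: 7+4+3 = 14
353 - 312 - 328: 7+3 = 10
353 - 314 - 357 - 355 - 328: 5+1+2+4 = 12
Cheapest is 353 - 312 - 328 at 10 s.

10 s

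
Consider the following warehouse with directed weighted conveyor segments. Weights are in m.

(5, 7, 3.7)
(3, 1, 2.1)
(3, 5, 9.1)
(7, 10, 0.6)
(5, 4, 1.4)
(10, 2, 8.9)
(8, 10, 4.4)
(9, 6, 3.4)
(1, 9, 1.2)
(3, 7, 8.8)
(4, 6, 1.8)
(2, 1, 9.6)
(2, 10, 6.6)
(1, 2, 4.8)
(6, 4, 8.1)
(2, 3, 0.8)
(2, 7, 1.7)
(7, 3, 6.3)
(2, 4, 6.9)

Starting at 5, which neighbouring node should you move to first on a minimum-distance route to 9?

7

Candidate routes:
5–7–10–2–3–1–9: 3.7+0.6+8.9+0.8+2.1+1.2 = 17.3
5–7–3–1–9: 3.7+6.3+2.1+1.2 = 13.3
Cheapest is 5–7–3–1–9 at 13.3 m.
So from 5 the first move is to 7.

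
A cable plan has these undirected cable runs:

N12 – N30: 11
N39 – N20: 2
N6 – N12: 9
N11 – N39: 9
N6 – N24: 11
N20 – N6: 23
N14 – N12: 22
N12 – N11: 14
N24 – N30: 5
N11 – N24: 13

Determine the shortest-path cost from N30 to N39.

Settle nodes by increasing distance from N30:
N30: 0
N24: 5  (via N30)
N12: 11  (via N30)
N6: 16  (via N24)
N11: 18  (via N24)
N39: 27  (via N11)
Shortest route: N30 → N24 → N11 → N39 = 27.

27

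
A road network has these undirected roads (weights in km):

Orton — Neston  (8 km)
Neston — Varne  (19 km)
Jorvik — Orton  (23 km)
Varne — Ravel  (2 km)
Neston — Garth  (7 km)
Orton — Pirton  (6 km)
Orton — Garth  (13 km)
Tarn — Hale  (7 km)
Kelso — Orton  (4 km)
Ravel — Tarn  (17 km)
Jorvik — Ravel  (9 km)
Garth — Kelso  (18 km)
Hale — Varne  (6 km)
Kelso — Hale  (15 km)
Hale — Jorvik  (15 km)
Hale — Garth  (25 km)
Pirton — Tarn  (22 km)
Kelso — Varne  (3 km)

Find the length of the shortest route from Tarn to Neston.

Running Dijkstra from Tarn:
Tarn: 0
Hale: 7  (via Tarn)
Varne: 13  (via Hale)
Ravel: 15  (via Varne)
Kelso: 16  (via Varne)
Orton: 20  (via Kelso)
Jorvik: 22  (via Hale)
Pirton: 22  (via Tarn)
Neston: 28  (via Orton)
Shortest route: Tarn → Hale → Varne → Kelso → Orton → Neston = 28 km.

28 km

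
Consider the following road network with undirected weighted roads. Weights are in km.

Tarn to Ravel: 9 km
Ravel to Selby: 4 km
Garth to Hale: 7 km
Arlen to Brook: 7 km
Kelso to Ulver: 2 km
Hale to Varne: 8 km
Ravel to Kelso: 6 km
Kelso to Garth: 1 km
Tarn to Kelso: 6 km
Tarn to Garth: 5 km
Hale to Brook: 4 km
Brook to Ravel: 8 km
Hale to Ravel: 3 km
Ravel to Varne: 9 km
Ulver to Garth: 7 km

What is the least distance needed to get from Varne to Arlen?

19 km

Enumerating some paths:
Varne - Ravel - Hale - Brook - Arlen: 9+3+4+7 = 23
Varne - Hale - Brook - Arlen: 8+4+7 = 19
The minimum is 19 km via Varne - Hale - Brook - Arlen.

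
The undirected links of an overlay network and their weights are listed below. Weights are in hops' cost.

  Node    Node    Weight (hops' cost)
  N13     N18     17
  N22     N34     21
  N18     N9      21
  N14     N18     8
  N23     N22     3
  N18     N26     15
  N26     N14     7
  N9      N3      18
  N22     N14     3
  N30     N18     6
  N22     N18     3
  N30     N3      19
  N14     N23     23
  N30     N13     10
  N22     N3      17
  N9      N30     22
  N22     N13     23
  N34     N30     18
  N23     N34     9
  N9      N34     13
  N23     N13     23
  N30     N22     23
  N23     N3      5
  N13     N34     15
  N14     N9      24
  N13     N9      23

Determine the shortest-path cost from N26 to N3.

18 hops' cost

Settle nodes by increasing distance from N26:
N26: 0
N14: 7  (via N26)
N22: 10  (via N14)
N23: 13  (via N22)
N18: 13  (via N22)
N3: 18  (via N23)
Shortest route: N26 → N14 → N22 → N23 → N3 = 18 hops' cost.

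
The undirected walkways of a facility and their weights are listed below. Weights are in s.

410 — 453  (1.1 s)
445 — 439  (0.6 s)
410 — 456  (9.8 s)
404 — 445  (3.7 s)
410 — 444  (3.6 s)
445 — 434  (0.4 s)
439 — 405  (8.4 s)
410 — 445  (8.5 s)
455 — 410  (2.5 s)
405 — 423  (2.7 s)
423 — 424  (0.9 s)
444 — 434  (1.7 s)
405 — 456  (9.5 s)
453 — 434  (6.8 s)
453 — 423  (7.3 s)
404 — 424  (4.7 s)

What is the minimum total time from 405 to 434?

9.4 s

Candidate routes:
405–439–445–434: 8.4+0.6+0.4 = 9.4
405–423–424–404–445–434: 2.7+0.9+4.7+3.7+0.4 = 12.4
The minimum is 9.4 s via 405–439–445–434.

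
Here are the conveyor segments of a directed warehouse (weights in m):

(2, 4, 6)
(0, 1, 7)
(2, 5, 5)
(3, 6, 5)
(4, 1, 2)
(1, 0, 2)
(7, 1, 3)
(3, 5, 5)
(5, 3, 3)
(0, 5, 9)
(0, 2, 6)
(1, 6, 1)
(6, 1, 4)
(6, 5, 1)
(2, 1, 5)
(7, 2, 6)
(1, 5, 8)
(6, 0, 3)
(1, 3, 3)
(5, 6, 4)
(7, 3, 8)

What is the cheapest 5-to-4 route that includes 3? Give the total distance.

23 m

Shortest 5→3: 5 → 3 = 3
Best 3 to 4: 3 → 6 → 0 → 2 → 4 costing 20
Total via 3: 3 + 20 = 23 m.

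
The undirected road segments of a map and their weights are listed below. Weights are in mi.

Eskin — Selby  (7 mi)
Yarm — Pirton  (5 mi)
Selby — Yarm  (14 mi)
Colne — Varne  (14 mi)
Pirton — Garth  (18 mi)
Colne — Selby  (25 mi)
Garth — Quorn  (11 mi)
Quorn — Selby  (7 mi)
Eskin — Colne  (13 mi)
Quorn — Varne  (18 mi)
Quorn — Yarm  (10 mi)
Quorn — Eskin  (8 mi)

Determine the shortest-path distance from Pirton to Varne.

Settle nodes by increasing distance from Pirton:
Pirton: 0
Yarm: 5  (via Pirton)
Quorn: 15  (via Yarm)
Garth: 18  (via Pirton)
Selby: 19  (via Yarm)
Eskin: 23  (via Quorn)
Varne: 33  (via Quorn)
Shortest route: Pirton–Yarm–Quorn–Varne = 33 mi.

33 mi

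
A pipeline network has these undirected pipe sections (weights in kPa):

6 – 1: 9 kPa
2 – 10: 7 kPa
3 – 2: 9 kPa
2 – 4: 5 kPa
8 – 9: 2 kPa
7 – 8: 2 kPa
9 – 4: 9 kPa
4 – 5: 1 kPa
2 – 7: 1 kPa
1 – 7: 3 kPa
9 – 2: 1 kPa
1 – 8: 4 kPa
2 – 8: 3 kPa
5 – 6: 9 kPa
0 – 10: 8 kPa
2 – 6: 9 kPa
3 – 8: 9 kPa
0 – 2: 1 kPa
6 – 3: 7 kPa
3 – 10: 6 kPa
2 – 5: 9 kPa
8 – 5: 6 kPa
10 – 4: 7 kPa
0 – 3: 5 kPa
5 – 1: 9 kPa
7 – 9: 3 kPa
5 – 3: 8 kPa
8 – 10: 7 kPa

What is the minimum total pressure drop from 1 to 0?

5 kPa

Enumerating some paths:
1 - 7 - 2 - 0: 3+1+1 = 5
1 - 8 - 2 - 0: 4+3+1 = 8
Cheapest is 1 - 7 - 2 - 0 at 5 kPa.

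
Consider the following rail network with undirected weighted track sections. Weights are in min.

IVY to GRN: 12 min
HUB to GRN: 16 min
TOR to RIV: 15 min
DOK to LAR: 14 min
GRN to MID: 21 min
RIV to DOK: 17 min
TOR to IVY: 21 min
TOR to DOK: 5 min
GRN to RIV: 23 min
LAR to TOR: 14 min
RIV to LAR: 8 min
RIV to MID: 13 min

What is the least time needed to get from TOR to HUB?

Settle nodes by increasing distance from TOR:
TOR: 0
DOK: 5  (via TOR)
LAR: 14  (via TOR)
RIV: 15  (via TOR)
IVY: 21  (via TOR)
MID: 28  (via RIV)
GRN: 33  (via IVY)
HUB: 49  (via GRN)
Shortest route: TOR–IVY–GRN–HUB = 49 min.

49 min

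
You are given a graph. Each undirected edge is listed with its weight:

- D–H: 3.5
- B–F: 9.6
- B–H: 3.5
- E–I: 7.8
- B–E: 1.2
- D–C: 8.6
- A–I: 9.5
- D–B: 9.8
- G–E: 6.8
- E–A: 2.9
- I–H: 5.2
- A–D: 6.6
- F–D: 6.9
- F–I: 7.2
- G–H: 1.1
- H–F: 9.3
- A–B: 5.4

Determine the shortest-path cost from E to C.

Compare a few routes:
E–G–H–D–C: 6.8+1.1+3.5+8.6 = 20
E–B–H–D–C: 1.2+3.5+3.5+8.6 = 16.8
E–A–D–C: 2.9+6.6+8.6 = 18.1
E–B–D–C: 1.2+9.8+8.6 = 19.6
Cheapest is E–B–H–D–C at 16.8.

16.8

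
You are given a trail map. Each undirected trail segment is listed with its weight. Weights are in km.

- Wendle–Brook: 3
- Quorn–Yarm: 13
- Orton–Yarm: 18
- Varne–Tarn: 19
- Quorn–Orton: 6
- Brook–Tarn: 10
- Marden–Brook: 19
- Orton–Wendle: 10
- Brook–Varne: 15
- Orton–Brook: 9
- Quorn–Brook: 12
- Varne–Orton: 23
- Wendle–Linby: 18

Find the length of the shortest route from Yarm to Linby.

46 km

Shortest distances from Yarm:
Yarm: 0
Quorn: 13  (via Yarm)
Orton: 18  (via Yarm)
Brook: 25  (via Quorn)
Wendle: 28  (via Orton)
Tarn: 35  (via Brook)
Varne: 40  (via Brook)
Marden: 44  (via Brook)
Linby: 46  (via Wendle)
Shortest route: Yarm–Orton–Wendle–Linby = 46 km.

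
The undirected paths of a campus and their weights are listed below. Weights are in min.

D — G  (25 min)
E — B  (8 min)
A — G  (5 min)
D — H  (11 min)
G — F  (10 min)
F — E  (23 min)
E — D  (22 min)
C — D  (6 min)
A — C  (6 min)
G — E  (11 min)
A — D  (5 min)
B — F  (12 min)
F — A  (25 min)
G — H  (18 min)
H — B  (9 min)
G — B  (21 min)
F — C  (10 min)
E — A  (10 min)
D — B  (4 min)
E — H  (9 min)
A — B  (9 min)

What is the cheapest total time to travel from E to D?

12 min

Settle nodes by increasing distance from E:
E: 0
B: 8  (via E)
H: 9  (via E)
A: 10  (via E)
G: 11  (via E)
D: 12  (via B)
Shortest route: E–B–D = 12 min.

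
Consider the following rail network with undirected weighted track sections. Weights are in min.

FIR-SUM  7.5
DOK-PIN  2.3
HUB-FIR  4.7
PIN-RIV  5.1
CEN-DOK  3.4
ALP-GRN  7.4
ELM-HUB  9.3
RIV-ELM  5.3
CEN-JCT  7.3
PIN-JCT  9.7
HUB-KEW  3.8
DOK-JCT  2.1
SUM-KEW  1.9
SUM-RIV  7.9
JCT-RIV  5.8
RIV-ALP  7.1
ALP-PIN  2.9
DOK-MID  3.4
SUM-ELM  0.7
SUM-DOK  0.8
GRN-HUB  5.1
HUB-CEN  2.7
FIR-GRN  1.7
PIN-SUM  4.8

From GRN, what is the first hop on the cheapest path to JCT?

FIR

Compare a few routes:
GRN → FIR → HUB → CEN → DOK → JCT: 1.7+4.7+2.7+3.4+2.1 = 14.6
GRN → HUB → CEN → DOK → JCT: 5.1+2.7+3.4+2.1 = 13.3
GRN → FIR → SUM → DOK → JCT: 1.7+7.5+0.8+2.1 = 12.1
GRN → HUB → KEW → SUM → DOK → JCT: 5.1+3.8+1.9+0.8+2.1 = 13.7
The minimum is 12.1 min via GRN → FIR → SUM → DOK → JCT.
So from GRN the first move is to FIR.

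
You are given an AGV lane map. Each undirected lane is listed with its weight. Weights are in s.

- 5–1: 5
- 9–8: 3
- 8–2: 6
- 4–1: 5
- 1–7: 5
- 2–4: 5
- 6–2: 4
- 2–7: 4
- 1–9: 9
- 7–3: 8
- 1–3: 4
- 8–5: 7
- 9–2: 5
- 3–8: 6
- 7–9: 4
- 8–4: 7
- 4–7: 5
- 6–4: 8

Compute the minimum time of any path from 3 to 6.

Settle nodes by increasing distance from 3:
3: 0
1: 4  (via 3)
8: 6  (via 3)
7: 8  (via 3)
4: 9  (via 1)
5: 9  (via 1)
9: 9  (via 8)
2: 12  (via 8)
6: 16  (via 2)
Shortest route: 3–8–2–6 = 16 s.

16 s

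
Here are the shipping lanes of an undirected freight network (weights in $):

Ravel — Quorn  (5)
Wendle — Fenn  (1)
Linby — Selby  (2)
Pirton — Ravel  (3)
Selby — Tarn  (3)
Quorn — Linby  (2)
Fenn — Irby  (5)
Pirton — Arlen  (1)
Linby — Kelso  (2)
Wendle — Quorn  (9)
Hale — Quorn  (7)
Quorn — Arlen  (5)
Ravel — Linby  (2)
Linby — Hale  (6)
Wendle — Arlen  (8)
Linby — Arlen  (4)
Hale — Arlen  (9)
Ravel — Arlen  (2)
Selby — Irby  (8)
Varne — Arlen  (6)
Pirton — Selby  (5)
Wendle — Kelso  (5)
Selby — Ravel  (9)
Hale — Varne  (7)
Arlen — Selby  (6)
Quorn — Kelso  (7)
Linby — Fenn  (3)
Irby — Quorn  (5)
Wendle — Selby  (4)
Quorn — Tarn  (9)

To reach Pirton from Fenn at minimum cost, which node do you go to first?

Linby

Compare a few routes:
Fenn–Wendle–Selby–Pirton: 1+4+5 = 10
Fenn–Wendle–Arlen–Pirton: 1+8+1 = 10
Fenn–Linby–Ravel–Pirton: 3+2+3 = 8
Fenn–Linby–Selby–Pirton: 3+2+5 = 10
The minimum is $8 via Fenn–Linby–Ravel–Pirton.
So from Fenn the first move is to Linby.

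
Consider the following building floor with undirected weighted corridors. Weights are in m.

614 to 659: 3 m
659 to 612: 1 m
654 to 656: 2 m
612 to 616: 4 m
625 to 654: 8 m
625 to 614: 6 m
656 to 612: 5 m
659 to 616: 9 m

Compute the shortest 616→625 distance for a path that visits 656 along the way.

Shortest 616→656: 616 → 612 → 656 = 9
Shortest 656→625: 656 → 654 → 625 = 10
Total via 656: 9 + 10 = 19 m.

19 m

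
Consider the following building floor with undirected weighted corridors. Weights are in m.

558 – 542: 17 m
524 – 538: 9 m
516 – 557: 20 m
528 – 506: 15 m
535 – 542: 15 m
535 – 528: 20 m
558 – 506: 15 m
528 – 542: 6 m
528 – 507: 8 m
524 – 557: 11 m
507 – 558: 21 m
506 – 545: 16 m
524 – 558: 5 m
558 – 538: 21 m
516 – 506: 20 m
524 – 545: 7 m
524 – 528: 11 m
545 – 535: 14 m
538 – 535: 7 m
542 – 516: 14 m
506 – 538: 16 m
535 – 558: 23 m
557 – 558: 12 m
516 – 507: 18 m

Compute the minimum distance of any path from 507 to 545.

26 m

Settle nodes by increasing distance from 507:
507: 0
528: 8  (via 507)
542: 14  (via 528)
516: 18  (via 507)
524: 19  (via 528)
558: 21  (via 507)
506: 23  (via 528)
545: 26  (via 524)
Shortest route: 507–528–524–545 = 26 m.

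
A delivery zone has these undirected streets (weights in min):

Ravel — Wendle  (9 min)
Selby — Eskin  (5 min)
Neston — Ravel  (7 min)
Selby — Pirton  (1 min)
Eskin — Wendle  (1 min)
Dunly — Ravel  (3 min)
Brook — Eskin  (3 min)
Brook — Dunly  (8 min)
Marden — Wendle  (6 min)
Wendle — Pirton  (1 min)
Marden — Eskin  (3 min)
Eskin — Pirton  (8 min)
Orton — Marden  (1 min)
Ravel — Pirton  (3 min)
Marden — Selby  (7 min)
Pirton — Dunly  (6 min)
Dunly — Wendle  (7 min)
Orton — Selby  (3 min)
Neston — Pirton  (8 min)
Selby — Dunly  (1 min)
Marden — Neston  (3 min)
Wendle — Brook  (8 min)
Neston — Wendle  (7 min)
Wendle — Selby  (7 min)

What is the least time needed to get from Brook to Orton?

Compare a few routes:
Brook–Eskin–Marden–Orton: 3+3+1 = 7
Brook–Eskin–Wendle–Pirton–Selby–Orton: 3+1+1+1+3 = 9
Cheapest is Brook–Eskin–Marden–Orton at 7 min.

7 min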